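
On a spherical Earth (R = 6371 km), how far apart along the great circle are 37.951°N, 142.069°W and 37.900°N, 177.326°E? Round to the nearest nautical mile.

Δλ = 177.326 − -142.069 = 319.395°; wrapped into (−180°, 180°]: -40.605°.
Δφ = 37.900 − 37.951 = -0.051°.
a = sin²(Δφ/2) + cos φ₁ · cos φ₂ · sin²(Δλ/2) = 0.074911.
c = 2·atan2(√a, √(1−a)) = 0.55447 rad → d = 6371·c ≈ 3532.55 km ≈ 1907.43 nmi.

1907 nmi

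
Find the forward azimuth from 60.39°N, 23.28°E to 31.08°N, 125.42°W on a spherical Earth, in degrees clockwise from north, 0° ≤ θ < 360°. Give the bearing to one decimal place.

333.5°

Δλ = -125.42 − 23.28 = -148.70°.
θ = atan2( sin Δλ · cos φ₂ , cos φ₁ · sin φ₂ − sin φ₁ · cos φ₂ · cos Δλ )
  = atan2(-0.44494, 0.89130) = -26.529° → normalised to [0°, 360°): 333.471°.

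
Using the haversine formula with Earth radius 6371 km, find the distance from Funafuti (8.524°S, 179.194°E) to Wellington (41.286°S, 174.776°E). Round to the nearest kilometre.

Δλ = 174.776 − 179.194 = -4.418°.
Δφ = -41.286 − -8.524 = -32.762°.
a = sin²(Δφ/2) + cos φ₁ · cos φ₂ · sin²(Δλ/2) = 0.080641.
c = 2·atan2(√a, √(1−a)) = 0.57587 rad → d = 6371·c ≈ 3668.88 km.

3669 km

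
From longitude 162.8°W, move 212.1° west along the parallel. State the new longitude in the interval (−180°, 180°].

14.9°W

Start at -162.8°; shift −212.1° → -374.9°.
-374.9° lies outside (−180°, 180°]; add 360° → -14.9°.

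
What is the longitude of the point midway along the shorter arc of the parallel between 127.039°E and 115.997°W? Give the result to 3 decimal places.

174.479°W

Signed shortest Δλ from +127.039° to -115.997° is +116.964°.
Midpoint longitude = +127.039° + (+116.964°)/2 = +127.039° + 58.482° = +185.521°.
Normalise into (−180°, 180°]: -174.479°.
(The naïve average (+127.039 + -115.997)/2 = 5.521° is on the wrong side of the globe.)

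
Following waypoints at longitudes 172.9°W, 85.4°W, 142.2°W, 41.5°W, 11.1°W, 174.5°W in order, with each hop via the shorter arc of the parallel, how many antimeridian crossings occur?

0

Leg 1: -172.9° → -85.4°, shortest Δλ = 87.5° (east) — does not cross 180°.
Leg 2: -85.4° → -142.2°, shortest Δλ = -56.8° (west) — does not cross 180°.
Leg 3: -142.2° → -41.5°, shortest Δλ = 100.7° (east) — does not cross 180°.
Leg 4: -41.5° → -11.1°, shortest Δλ = 30.4° (east) — does not cross 180°.
Leg 5: -11.1° → -174.5°, shortest Δλ = -163.4° (west) — does not cross 180°.
Total crossings: 0.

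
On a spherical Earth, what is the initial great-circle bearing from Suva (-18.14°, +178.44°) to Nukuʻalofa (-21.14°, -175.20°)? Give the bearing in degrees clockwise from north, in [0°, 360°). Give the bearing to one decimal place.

117.6°

Δλ = -175.20 − 178.44 = -353.64°; wrapped into (−180°, 180°]: 6.36°.
θ = atan2( sin Δλ · cos φ₂ , cos φ₁ · sin φ₂ − sin φ₁ · cos φ₂ · cos Δλ )
  = atan2(0.10332, -0.05412) = 117.647° → normalised to [0°, 360°): 117.647°.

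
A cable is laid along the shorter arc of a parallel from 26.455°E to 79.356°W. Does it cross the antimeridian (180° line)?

No

Signed shortest Δλ = ((-79.356 − 26.455 + 180) mod 360) − 180 = -105.811°.
Going west by 105.811° from +26.455° reaches -79.356° without touching 180°.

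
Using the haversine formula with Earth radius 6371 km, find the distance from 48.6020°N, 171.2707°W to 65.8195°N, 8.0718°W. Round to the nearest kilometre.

Δλ = -8.0718 − -171.2707 = 163.1989°.
Δφ = 65.8195 − 48.6020 = 17.2175°.
a = sin²(Δφ/2) + cos φ₁ · cos φ₂ · sin²(Δλ/2) = 0.287496.
c = 2·atan2(√a, √(1−a)) = 1.13183 rad → d = 6371·c ≈ 7210.86 km.

7211 km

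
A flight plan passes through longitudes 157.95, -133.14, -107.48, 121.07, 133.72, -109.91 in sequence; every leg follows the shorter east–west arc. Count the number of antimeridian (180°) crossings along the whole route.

3

Leg 1: +157.95° → -133.14°, shortest Δλ = 68.91° (east) — crosses 180°.
Leg 2: -133.14° → -107.48°, shortest Δλ = 25.66° (east) — does not cross 180°.
Leg 3: -107.48° → +121.07°, shortest Δλ = -131.45° (west) — crosses 180°.
Leg 4: +121.07° → +133.72°, shortest Δλ = 12.65° (east) — does not cross 180°.
Leg 5: +133.72° → -109.91°, shortest Δλ = 116.37° (east) — crosses 180°.
Total crossings: 3.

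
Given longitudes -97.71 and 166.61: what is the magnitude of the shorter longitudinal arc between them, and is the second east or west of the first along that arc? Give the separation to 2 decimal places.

Raw difference: 166.61 − -97.71 = 264.32°.
Normalise into (−180°, 180°]: 264.32° − 360° = -95.68°.
Negative ⇒ the second point lies to the west; separation 95.68°.

95.68° west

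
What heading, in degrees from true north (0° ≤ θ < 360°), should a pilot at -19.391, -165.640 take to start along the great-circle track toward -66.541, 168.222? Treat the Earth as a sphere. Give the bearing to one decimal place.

Δλ = 168.222 − -165.640 = 333.862°; wrapped into (−180°, 180°]: -26.138°.
θ = atan2( sin Δλ · cos φ₂ , cos φ₁ · sin φ₂ − sin φ₁ · cos φ₂ · cos Δλ )
  = atan2(-0.17537, -0.74665) = -166.782° → normalised to [0°, 360°): 193.218°.

193.2°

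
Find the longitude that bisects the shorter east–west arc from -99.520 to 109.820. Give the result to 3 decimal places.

Signed shortest Δλ from -99.520° to +109.820° is -150.660°.
Midpoint longitude = -99.520° + (-150.660°)/2 = -99.520° − 75.330° = -174.850°.
(The naïve average (-99.520 + +109.820)/2 = 5.15° is on the wrong side of the globe.)

-174.850°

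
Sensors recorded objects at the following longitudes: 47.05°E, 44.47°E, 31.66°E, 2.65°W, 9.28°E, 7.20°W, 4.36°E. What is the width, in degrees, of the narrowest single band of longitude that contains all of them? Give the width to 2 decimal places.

Sort the longitudes: -7.20°, -2.65°, +4.36°, +9.28°, +31.66°, +44.47°, +47.05°.
Eastward gaps between consecutive values (wrapping around): 4.55°, 7.01°, 4.92°, 22.38°, 12.81°, 2.58°, 305.75°.
Largest gap = 305.75° ⇒ minimal covering band is its complement: 360° − 305.75° = 54.25°.
Band runs from -7.20° eastward to +47.05°.

54.25°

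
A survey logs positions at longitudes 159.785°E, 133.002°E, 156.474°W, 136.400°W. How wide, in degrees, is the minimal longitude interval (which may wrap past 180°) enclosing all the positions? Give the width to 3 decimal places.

Sort the longitudes: -156.474°, -136.400°, +133.002°, +159.785°.
Eastward gaps between consecutive values (wrapping around): 20.074°, 269.402°, 26.783°, 43.741°.
Largest gap = 269.402° ⇒ minimal covering band is its complement: 360° − 269.402° = 90.598°.
Band runs from +133.002° eastward to -136.400°, crossing the antimeridian.

90.598°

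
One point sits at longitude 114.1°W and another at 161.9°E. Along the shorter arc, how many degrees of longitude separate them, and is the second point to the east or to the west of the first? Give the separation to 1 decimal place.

84.0° west

Raw difference: 161.9 − -114.1 = 276.0°.
Normalise into (−180°, 180°]: 276.0° − 360° = -84.0°.
Negative ⇒ the second point lies to the west; separation 84.0°.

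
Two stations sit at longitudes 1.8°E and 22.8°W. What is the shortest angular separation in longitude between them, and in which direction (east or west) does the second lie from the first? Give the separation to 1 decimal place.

Raw difference: -22.8 − 1.8 = -24.6°.
Normalise into (−180°, 180°]: -24.6° stays -24.6°.
Negative ⇒ the second point lies to the west; separation 24.6°.

24.6° west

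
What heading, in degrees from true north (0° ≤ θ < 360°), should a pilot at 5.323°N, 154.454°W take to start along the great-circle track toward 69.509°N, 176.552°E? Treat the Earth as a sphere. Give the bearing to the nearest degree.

Δλ = 176.552 − -154.454 = 331.006°; wrapped into (−180°, 180°]: -28.994°.
θ = atan2( sin Δλ · cos φ₂ , cos φ₁ · sin φ₂ − sin φ₁ · cos φ₂ · cos Δλ )
  = atan2(-0.16968, 0.90428) = -10.627° → normalised to [0°, 360°): 349.373°.

349°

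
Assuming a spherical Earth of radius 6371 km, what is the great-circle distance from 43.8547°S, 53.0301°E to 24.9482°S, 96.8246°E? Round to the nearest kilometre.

4466 km

Δλ = 96.8246 − 53.0301 = 43.7945°.
Δφ = -24.9482 − -43.8547 = 18.9065°.
a = sin²(Δφ/2) + cos φ₁ · cos φ₂ · sin²(Δλ/2) = 0.117912.
c = 2·atan2(√a, √(1−a)) = 0.70103 rad → d = 6371·c ≈ 4466.29 km.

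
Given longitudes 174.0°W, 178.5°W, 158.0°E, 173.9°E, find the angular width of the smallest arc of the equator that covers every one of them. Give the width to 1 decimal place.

28.0°

Sort the longitudes: -178.5°, -174.0°, +158.0°, +173.9°.
Eastward gaps between consecutive values (wrapping around): 4.5°, 332.0°, 15.9°, 7.6°.
Largest gap = 332.0° ⇒ minimal covering band is its complement: 360° − 332.0° = 28.0°.
Band runs from +158.0° eastward to -174.0°, crossing the antimeridian.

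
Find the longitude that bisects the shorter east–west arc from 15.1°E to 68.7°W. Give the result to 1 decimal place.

Signed shortest Δλ from +15.1° to -68.7° is -83.8°.
Midpoint longitude = +15.1° + (-83.8°)/2 = +15.1° − 41.9° = -26.8°.

26.8°W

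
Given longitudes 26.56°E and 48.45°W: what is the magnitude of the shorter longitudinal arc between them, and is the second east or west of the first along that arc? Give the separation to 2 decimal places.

Raw difference: -48.45 − 26.56 = -75.01°.
Normalise into (−180°, 180°]: -75.01° stays -75.01°.
Negative ⇒ the second point lies to the west; separation 75.01°.

75.01° west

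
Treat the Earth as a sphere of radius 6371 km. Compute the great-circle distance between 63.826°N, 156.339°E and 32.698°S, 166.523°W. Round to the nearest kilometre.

11218 km

Δλ = -166.523 − 156.339 = -322.862°; wrapped into (−180°, 180°]: 37.138°.
Δφ = -32.698 − 63.826 = -96.524°.
a = sin²(Δφ/2) + cos φ₁ · cos φ₂ · sin²(Δλ/2) = 0.594452.
c = 2·atan2(√a, √(1−a)) = 1.76084 rad → d = 6371·c ≈ 11218.33 km.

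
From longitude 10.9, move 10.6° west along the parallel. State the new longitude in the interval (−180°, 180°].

+0.3°

Start at +10.9°; shift −10.6° → +0.3°.
+0.3° already lies in (−180°, 180°].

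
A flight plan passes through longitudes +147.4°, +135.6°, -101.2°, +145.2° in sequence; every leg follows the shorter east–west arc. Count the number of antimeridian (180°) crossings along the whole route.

Leg 1: +147.4° → +135.6°, shortest Δλ = -11.8° (west) — does not cross 180°.
Leg 2: +135.6° → -101.2°, shortest Δλ = 123.2° (east) — crosses 180°.
Leg 3: -101.2° → +145.2°, shortest Δλ = -113.6° (west) — crosses 180°.
Total crossings: 2.

2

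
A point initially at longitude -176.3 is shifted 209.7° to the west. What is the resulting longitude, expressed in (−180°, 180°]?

-26.0°

Start at -176.3°; shift −209.7° → -386.0°.
-386.0° lies outside (−180°, 180°]; add 360° → -26.0°.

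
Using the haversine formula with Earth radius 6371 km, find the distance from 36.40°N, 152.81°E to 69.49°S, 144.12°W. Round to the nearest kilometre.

12826 km

Δλ = -144.12 − 152.81 = -296.93°; wrapped into (−180°, 180°]: 63.07°.
Δφ = -69.49 − 36.40 = -105.89°.
a = sin²(Δφ/2) + cos φ₁ · cos φ₂ · sin²(Δλ/2) = 0.714040.
c = 2·atan2(√a, √(1−a)) = 2.01316 rad → d = 6371·c ≈ 12825.86 km.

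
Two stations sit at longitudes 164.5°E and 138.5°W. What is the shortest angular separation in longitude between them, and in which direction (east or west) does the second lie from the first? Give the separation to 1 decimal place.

57.0° east

Raw difference: -138.5 − 164.5 = -303.0°.
Normalise into (−180°, 180°]: -303.0° + 360° = 57.0°.
Positive ⇒ the second point lies to the east; separation 57.0°.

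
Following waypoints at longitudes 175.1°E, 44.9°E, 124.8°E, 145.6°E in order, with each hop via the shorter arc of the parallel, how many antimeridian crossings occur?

Leg 1: +175.1° → +44.9°, shortest Δλ = -130.2° (west) — does not cross 180°.
Leg 2: +44.9° → +124.8°, shortest Δλ = 79.9° (east) — does not cross 180°.
Leg 3: +124.8° → +145.6°, shortest Δλ = 20.8° (east) — does not cross 180°.
Total crossings: 0.

0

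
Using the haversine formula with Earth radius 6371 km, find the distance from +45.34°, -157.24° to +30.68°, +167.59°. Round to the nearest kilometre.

Δλ = 167.59 − -157.24 = 324.83°; wrapped into (−180°, 180°]: -35.17°.
Δφ = 30.68 − 45.34 = -14.66°.
a = sin²(Δφ/2) + cos φ₁ · cos φ₂ · sin²(Δλ/2) = 0.071456.
c = 2·atan2(√a, √(1−a)) = 0.54120 rad → d = 6371·c ≈ 3448.02 km.

3448 km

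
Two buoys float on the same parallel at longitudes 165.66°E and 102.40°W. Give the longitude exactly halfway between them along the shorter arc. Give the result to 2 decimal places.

148.37°W

Signed shortest Δλ from +165.66° to -102.40° is +91.94°.
Midpoint longitude = +165.66° + (+91.94°)/2 = +165.66° + 45.97° = +211.63°.
Normalise into (−180°, 180°]: -148.37°.
(The naïve average (+165.66 + -102.40)/2 = 31.63° is on the wrong side of the globe.)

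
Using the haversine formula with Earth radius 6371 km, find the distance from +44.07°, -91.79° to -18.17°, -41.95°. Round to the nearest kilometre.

Δλ = -41.95 − -91.79 = 49.84°.
Δφ = -18.17 − 44.07 = -62.24°.
a = sin²(Δφ/2) + cos φ₁ · cos φ₂ · sin²(Δλ/2) = 0.388314.
c = 2·atan2(√a, √(1−a)) = 1.34552 rad → d = 6371·c ≈ 8572.33 km.

8572 km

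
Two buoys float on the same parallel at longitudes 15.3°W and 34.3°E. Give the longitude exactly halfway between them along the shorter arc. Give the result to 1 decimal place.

Signed shortest Δλ from -15.3° to +34.3° is +49.6°.
Midpoint longitude = -15.3° + (+49.6°)/2 = -15.3° + 24.8° = +9.5°.

9.5°E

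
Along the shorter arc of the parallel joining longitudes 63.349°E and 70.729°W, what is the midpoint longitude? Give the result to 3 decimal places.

Signed shortest Δλ from +63.349° to -70.729° is -134.078°.
Midpoint longitude = +63.349° + (-134.078°)/2 = +63.349° − 67.039° = -3.690°.

3.690°W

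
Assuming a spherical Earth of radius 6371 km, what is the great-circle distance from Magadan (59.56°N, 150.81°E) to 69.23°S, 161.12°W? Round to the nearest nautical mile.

Δλ = -161.12 − 150.81 = -311.93°; wrapped into (−180°, 180°]: 48.07°.
Δφ = -69.23 − 59.56 = -128.79°.
a = sin²(Δφ/2) + cos φ₁ · cos φ₂ · sin²(Δλ/2) = 0.843038.
c = 2·atan2(√a, √(1−a)) = 2.32688 rad → d = 6371·c ≈ 14824.54 km ≈ 8004.61 nmi.

8005 nmi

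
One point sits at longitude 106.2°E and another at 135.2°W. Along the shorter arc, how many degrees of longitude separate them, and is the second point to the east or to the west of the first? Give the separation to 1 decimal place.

Raw difference: -135.2 − 106.2 = -241.4°.
Normalise into (−180°, 180°]: -241.4° + 360° = 118.6°.
Positive ⇒ the second point lies to the east; separation 118.6°.

118.6° east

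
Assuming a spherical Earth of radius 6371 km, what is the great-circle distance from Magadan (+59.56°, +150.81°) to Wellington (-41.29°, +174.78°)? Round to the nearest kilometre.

11428 km

Δλ = 174.78 − 150.81 = 23.97°.
Δφ = -41.29 − 59.56 = -100.85°.
a = sin²(Δφ/2) + cos φ₁ · cos φ₂ · sin²(Δλ/2) = 0.610534.
c = 2·atan2(√a, √(1−a)) = 1.79371 rad → d = 6371·c ≈ 11427.70 km.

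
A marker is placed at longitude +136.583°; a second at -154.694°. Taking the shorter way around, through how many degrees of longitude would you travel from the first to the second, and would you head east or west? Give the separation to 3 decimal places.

68.723° east

Raw difference: -154.694 − 136.583 = -291.277°.
Normalise into (−180°, 180°]: -291.277° + 360° = 68.723°.
Positive ⇒ the second point lies to the east; separation 68.723°.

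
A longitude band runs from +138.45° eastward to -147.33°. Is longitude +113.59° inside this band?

No

Band width going east from +138.45° to -147.33°: ((-147.33 − 138.45) mod 360) = 74.22°.
Offset of +113.59° east of the west edge: ((113.59 − 138.45) mod 360) = 335.14°.
335.14° > 74.22° ⇒ outside.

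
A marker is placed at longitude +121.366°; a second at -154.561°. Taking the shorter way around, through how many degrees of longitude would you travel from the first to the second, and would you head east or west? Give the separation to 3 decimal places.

84.073° east

Raw difference: -154.561 − 121.366 = -275.927°.
Normalise into (−180°, 180°]: -275.927° + 360° = 84.073°.
Positive ⇒ the second point lies to the east; separation 84.073°.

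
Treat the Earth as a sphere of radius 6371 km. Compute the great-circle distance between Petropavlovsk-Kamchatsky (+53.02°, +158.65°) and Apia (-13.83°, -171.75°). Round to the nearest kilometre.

7953 km

Δλ = -171.75 − 158.65 = -330.40°; wrapped into (−180°, 180°]: 29.60°.
Δφ = -13.83 − 53.02 = -66.85°.
a = sin²(Δφ/2) + cos φ₁ · cos φ₂ · sin²(Δλ/2) = 0.341544.
c = 2·atan2(√a, √(1−a)) = 1.24832 rad → d = 6371·c ≈ 7953.07 km.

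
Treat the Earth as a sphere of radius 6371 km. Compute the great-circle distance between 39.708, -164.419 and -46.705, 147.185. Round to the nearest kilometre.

10740 km

Δλ = 147.185 − -164.419 = 311.604°; wrapped into (−180°, 180°]: -48.396°.
Δφ = -46.705 − 39.708 = -86.413°.
a = sin²(Δφ/2) + cos φ₁ · cos φ₂ · sin²(Δλ/2) = 0.557353.
c = 2·atan2(√a, √(1−a)) = 1.68576 rad → d = 6371·c ≈ 10739.95 km.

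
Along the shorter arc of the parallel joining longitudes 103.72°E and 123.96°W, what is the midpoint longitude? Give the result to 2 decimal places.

Signed shortest Δλ from +103.72° to -123.96° is +132.32°.
Midpoint longitude = +103.72° + (+132.32°)/2 = +103.72° + 66.16° = +169.88°.
(The naïve average (+103.72 + -123.96)/2 = -10.12° is on the wrong side of the globe.)

169.88°E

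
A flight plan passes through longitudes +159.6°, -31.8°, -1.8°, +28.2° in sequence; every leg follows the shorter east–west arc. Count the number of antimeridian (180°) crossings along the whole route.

Leg 1: +159.6° → -31.8°, shortest Δλ = 168.6° (east) — crosses 180°.
Leg 2: -31.8° → -1.8°, shortest Δλ = 30.0° (east) — does not cross 180°.
Leg 3: -1.8° → +28.2°, shortest Δλ = 30.0° (east) — does not cross 180°.
Total crossings: 1.

1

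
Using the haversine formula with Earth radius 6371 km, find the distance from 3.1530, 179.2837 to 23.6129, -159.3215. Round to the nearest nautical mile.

Δλ = -159.3215 − 179.2837 = -338.6052°; wrapped into (−180°, 180°]: 21.3948°.
Δφ = 23.6129 − 3.1530 = 20.4599°.
a = sin²(Δφ/2) + cos φ₁ · cos φ₂ · sin²(Δλ/2) = 0.063064.
c = 2·atan2(√a, √(1−a)) = 0.50769 rad → d = 6371·c ≈ 3234.47 km ≈ 1746.48 nmi.

1746 nmi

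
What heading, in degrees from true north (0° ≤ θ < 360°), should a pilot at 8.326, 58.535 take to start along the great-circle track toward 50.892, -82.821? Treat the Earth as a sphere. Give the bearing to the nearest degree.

Δλ = -82.821 − 58.535 = -141.356°.
θ = atan2( sin Δλ · cos φ₂ , cos φ₁ · sin φ₂ − sin φ₁ · cos φ₂ · cos Δλ )
  = atan2(-0.39391, 0.83912) = -25.147° → normalised to [0°, 360°): 334.853°.

335°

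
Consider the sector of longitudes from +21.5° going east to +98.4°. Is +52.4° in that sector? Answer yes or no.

Band width going east from +21.5° to +98.4°: ((98.4 − 21.5) mod 360) = 76.9°.
Offset of +52.4° east of the west edge: ((52.4 − 21.5) mod 360) = 30.9°.
30.9° ≤ 76.9° ⇒ inside.

Yes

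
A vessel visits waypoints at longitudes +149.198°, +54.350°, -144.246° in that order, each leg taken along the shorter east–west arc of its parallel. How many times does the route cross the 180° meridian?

Leg 1: +149.198° → +54.350°, shortest Δλ = -94.848° (west) — does not cross 180°.
Leg 2: +54.350° → -144.246°, shortest Δλ = 161.404° (east) — crosses 180°.
Total crossings: 1.

1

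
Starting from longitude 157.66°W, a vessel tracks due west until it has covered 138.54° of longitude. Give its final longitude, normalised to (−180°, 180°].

63.80°E

Start at -157.66°; shift −138.54° → -296.20°.
-296.20° lies outside (−180°, 180°]; add 360° → +63.80°.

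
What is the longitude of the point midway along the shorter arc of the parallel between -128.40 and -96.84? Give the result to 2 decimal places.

-112.62°

Signed shortest Δλ from -128.40° to -96.84° is +31.56°.
Midpoint longitude = -128.40° + (+31.56°)/2 = -128.40° + 15.78° = -112.62°.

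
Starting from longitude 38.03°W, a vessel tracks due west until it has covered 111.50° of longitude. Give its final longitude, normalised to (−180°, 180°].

Start at -38.03°; shift −111.50° → -149.53°.
-149.53° already lies in (−180°, 180°].

149.53°W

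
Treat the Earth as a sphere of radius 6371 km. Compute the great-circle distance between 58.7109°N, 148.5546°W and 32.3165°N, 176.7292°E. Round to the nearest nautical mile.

2111 nmi

Δλ = 176.7292 − -148.5546 = 325.2838°; wrapped into (−180°, 180°]: -34.7162°.
Δφ = 32.3165 − 58.7109 = -26.3944°.
a = sin²(Δφ/2) + cos φ₁ · cos φ₂ · sin²(Δλ/2) = 0.091189.
c = 2·atan2(√a, √(1−a)) = 0.61353 rad → d = 6371·c ≈ 3908.79 km ≈ 2110.58 nmi.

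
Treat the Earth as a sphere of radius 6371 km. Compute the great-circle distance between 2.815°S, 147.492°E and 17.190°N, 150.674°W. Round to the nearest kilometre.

7134 km

Δλ = -150.674 − 147.492 = -298.166°; wrapped into (−180°, 180°]: 61.834°.
Δφ = 17.190 − -2.815 = 20.005°.
a = sin²(Δφ/2) + cos φ₁ · cos φ₂ · sin²(Δλ/2) = 0.282058.
c = 2·atan2(√a, √(1−a)) = 1.11978 rad → d = 6371·c ≈ 7134.10 km.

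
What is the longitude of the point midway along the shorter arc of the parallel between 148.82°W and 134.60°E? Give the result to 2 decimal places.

172.89°E

Signed shortest Δλ from -148.82° to +134.60° is -76.58°.
Midpoint longitude = -148.82° + (-76.58°)/2 = -148.82° − 38.29° = -187.11°.
Normalise into (−180°, 180°]: +172.89°.
(The naïve average (-148.82 + +134.60)/2 = -7.11° is on the wrong side of the globe.)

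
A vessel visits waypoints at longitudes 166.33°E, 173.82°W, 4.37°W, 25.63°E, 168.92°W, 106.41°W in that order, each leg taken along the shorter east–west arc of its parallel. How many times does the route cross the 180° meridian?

2

Leg 1: +166.33° → -173.82°, shortest Δλ = 19.85° (east) — crosses 180°.
Leg 2: -173.82° → -4.37°, shortest Δλ = 169.45° (east) — does not cross 180°.
Leg 3: -4.37° → +25.63°, shortest Δλ = 30.0° (east) — does not cross 180°.
Leg 4: +25.63° → -168.92°, shortest Δλ = 165.45° (east) — crosses 180°.
Leg 5: -168.92° → -106.41°, shortest Δλ = 62.51° (east) — does not cross 180°.
Total crossings: 2.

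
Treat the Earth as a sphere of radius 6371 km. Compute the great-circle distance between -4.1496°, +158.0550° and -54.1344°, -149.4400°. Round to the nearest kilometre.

7286 km

Δλ = -149.4400 − 158.0550 = -307.4950°; wrapped into (−180°, 180°]: 52.5050°.
Δφ = -54.1344 − -4.1496 = -49.9848°.
a = sin²(Δφ/2) + cos φ₁ · cos φ₂ · sin²(Δλ/2) = 0.292835.
c = 2·atan2(√a, √(1−a)) = 1.14359 rad → d = 6371·c ≈ 7285.81 km.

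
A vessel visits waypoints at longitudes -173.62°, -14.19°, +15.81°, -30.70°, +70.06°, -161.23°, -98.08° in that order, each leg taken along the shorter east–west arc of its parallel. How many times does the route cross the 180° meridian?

1

Leg 1: -173.62° → -14.19°, shortest Δλ = 159.43° (east) — does not cross 180°.
Leg 2: -14.19° → +15.81°, shortest Δλ = 30.0° (east) — does not cross 180°.
Leg 3: +15.81° → -30.70°, shortest Δλ = -46.51° (west) — does not cross 180°.
Leg 4: -30.70° → +70.06°, shortest Δλ = 100.76° (east) — does not cross 180°.
Leg 5: +70.06° → -161.23°, shortest Δλ = 128.71° (east) — crosses 180°.
Leg 6: -161.23° → -98.08°, shortest Δλ = 63.15° (east) — does not cross 180°.
Total crossings: 1.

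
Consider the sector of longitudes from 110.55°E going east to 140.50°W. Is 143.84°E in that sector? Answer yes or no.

Yes

Band width going east from +110.55° to -140.50°: ((-140.50 − 110.55) mod 360) = 108.95°.
Offset of +143.84° east of the west edge: ((143.84 − 110.55) mod 360) = 33.29°.
33.29° ≤ 108.95° ⇒ inside.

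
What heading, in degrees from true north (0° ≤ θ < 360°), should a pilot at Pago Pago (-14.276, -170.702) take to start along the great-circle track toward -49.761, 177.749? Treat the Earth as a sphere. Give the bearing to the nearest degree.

192°

Δλ = 177.749 − -170.702 = 348.451°; wrapped into (−180°, 180°]: -11.549°.
θ = atan2( sin Δλ · cos φ₂ , cos φ₁ · sin φ₂ − sin φ₁ · cos φ₂ · cos Δλ )
  = atan2(-0.12933, -0.58371) = -167.507° → normalised to [0°, 360°): 192.493°.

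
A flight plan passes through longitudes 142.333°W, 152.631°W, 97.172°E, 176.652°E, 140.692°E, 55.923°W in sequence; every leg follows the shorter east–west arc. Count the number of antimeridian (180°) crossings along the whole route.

2

Leg 1: -142.333° → -152.631°, shortest Δλ = -10.298° (west) — does not cross 180°.
Leg 2: -152.631° → +97.172°, shortest Δλ = -110.197° (west) — crosses 180°.
Leg 3: +97.172° → +176.652°, shortest Δλ = 79.48° (east) — does not cross 180°.
Leg 4: +176.652° → +140.692°, shortest Δλ = -35.96° (west) — does not cross 180°.
Leg 5: +140.692° → -55.923°, shortest Δλ = 163.385° (east) — crosses 180°.
Total crossings: 2.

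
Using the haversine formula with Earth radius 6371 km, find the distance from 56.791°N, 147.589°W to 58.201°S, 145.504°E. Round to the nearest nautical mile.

7608 nmi

Δλ = 145.504 − -147.589 = 293.093°; wrapped into (−180°, 180°]: -66.907°.
Δφ = -58.201 − 56.791 = -114.992°.
a = sin²(Δφ/2) + cos φ₁ · cos φ₂ · sin²(Δλ/2) = 0.798949.
c = 2·atan2(√a, √(1−a)) = 2.21167 rad → d = 6371·c ≈ 14090.56 km ≈ 7608.29 nmi.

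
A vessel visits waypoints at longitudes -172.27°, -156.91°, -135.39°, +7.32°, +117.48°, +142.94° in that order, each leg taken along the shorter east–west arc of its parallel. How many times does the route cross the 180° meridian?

Leg 1: -172.27° → -156.91°, shortest Δλ = 15.36° (east) — does not cross 180°.
Leg 2: -156.91° → -135.39°, shortest Δλ = 21.52° (east) — does not cross 180°.
Leg 3: -135.39° → +7.32°, shortest Δλ = 142.71° (east) — does not cross 180°.
Leg 4: +7.32° → +117.48°, shortest Δλ = 110.16° (east) — does not cross 180°.
Leg 5: +117.48° → +142.94°, shortest Δλ = 25.46° (east) — does not cross 180°.
Total crossings: 0.

0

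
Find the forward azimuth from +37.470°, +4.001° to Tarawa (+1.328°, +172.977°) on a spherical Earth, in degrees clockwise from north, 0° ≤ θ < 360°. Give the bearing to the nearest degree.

17°

Δλ = 172.977 − 4.001 = 168.976°.
θ = atan2( sin Δλ · cos φ₂ , cos φ₁ · sin φ₂ − sin φ₁ · cos φ₂ · cos Δλ )
  = atan2(0.19117, 0.61535) = 17.258° → normalised to [0°, 360°): 17.258°.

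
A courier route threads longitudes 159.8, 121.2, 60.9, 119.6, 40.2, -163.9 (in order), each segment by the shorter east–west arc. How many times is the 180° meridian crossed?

1

Leg 1: +159.8° → +121.2°, shortest Δλ = -38.6° (west) — does not cross 180°.
Leg 2: +121.2° → +60.9°, shortest Δλ = -60.3° (west) — does not cross 180°.
Leg 3: +60.9° → +119.6°, shortest Δλ = 58.7° (east) — does not cross 180°.
Leg 4: +119.6° → +40.2°, shortest Δλ = -79.4° (west) — does not cross 180°.
Leg 5: +40.2° → -163.9°, shortest Δλ = 155.9° (east) — crosses 180°.
Total crossings: 1.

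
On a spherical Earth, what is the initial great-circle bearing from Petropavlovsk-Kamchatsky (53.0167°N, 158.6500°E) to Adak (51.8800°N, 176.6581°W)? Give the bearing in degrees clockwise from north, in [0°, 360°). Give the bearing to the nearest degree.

Δλ = -176.6581 − 158.6500 = -335.3081°; wrapped into (−180°, 180°]: 24.6919°.
θ = atan2( sin Δλ · cos φ₂ , cos φ₁ · sin φ₂ − sin φ₁ · cos φ₂ · cos Δλ )
  = atan2(0.25787, 0.02525) = 84.408° → normalised to [0°, 360°): 84.408°.

84°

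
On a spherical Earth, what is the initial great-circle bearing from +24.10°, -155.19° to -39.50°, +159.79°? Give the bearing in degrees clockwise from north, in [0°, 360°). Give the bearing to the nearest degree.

214°

Δλ = 159.79 − -155.19 = 314.98°; wrapped into (−180°, 180°]: -45.02°.
θ = atan2( sin Δλ · cos φ₂ , cos φ₁ · sin φ₂ − sin φ₁ · cos φ₂ · cos Δλ )
  = atan2(-0.54581, -0.80335) = -145.807° → normalised to [0°, 360°): 214.193°.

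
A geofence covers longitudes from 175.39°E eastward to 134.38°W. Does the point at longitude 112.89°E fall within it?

Band width going east from +175.39° to -134.38°: ((-134.38 − 175.39) mod 360) = 50.23°.
Offset of +112.89° east of the west edge: ((112.89 − 175.39) mod 360) = 297.50°.
297.50° > 50.23° ⇒ outside.

No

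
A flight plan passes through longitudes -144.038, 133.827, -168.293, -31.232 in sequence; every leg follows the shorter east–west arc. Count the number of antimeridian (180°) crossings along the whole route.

2

Leg 1: -144.038° → +133.827°, shortest Δλ = -82.135° (west) — crosses 180°.
Leg 2: +133.827° → -168.293°, shortest Δλ = 57.88° (east) — crosses 180°.
Leg 3: -168.293° → -31.232°, shortest Δλ = 137.061° (east) — does not cross 180°.
Total crossings: 2.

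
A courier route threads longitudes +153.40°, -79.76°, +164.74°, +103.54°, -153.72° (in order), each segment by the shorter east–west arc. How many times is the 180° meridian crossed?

3

Leg 1: +153.40° → -79.76°, shortest Δλ = 126.84° (east) — crosses 180°.
Leg 2: -79.76° → +164.74°, shortest Δλ = -115.5° (west) — crosses 180°.
Leg 3: +164.74° → +103.54°, shortest Δλ = -61.2° (west) — does not cross 180°.
Leg 4: +103.54° → -153.72°, shortest Δλ = 102.74° (east) — crosses 180°.
Total crossings: 3.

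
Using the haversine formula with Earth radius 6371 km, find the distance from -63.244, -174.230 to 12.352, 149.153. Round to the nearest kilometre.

8971 km

Δλ = 149.153 − -174.230 = 323.383°; wrapped into (−180°, 180°]: -36.617°.
Δφ = 12.352 − -63.244 = 75.596°.
a = sin²(Δφ/2) + cos φ₁ · cos φ₂ · sin²(Δλ/2) = 0.419018.
c = 2·atan2(√a, √(1−a)) = 1.40812 rad → d = 6371·c ≈ 8971.10 km.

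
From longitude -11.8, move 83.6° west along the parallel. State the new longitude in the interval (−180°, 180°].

-95.4°

Start at -11.8°; shift −83.6° → -95.4°.
-95.4° already lies in (−180°, 180°].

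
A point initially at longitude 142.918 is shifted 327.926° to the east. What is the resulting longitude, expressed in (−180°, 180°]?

Start at +142.918°; shift +327.926° → +470.844°.
+470.844° lies outside (−180°, 180°]; subtract 360° → +110.844°.

+110.844°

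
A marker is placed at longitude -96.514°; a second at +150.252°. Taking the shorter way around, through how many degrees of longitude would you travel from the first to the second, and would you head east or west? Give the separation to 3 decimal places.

Raw difference: 150.252 − -96.514 = 246.766°.
Normalise into (−180°, 180°]: 246.766° − 360° = -113.234°.
Negative ⇒ the second point lies to the west; separation 113.234°.

113.234° west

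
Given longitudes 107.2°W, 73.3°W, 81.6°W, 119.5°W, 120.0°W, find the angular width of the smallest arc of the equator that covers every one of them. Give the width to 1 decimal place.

46.7°

Sort the longitudes: -120.0°, -119.5°, -107.2°, -81.6°, -73.3°.
Eastward gaps between consecutive values (wrapping around): 0.5°, 12.3°, 25.6°, 8.3°, 313.3°.
Largest gap = 313.3° ⇒ minimal covering band is its complement: 360° − 313.3° = 46.7°.
Band runs from -120.0° eastward to -73.3°.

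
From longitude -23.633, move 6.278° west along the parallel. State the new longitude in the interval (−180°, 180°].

Start at -23.633°; shift −6.278° → -29.911°.
-29.911° already lies in (−180°, 180°].

-29.911°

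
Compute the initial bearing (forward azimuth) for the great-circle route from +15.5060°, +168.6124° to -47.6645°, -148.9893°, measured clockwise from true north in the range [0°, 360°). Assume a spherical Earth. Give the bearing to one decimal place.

Δλ = -148.9893 − 168.6124 = -317.6017°; wrapped into (−180°, 180°]: 42.3983°.
θ = atan2( sin Δλ · cos φ₂ , cos φ₁ · sin φ₂ − sin φ₁ · cos φ₂ · cos Δλ )
  = atan2(0.45411, -0.84527) = 151.754° → normalised to [0°, 360°): 151.754°.

151.8°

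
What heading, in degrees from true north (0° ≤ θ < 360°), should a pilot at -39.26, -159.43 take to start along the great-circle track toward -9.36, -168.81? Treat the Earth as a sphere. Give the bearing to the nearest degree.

Δλ = -168.81 − -159.43 = -9.38°.
θ = atan2( sin Δλ · cos φ₂ , cos φ₁ · sin φ₂ − sin φ₁ · cos φ₂ · cos Δλ )
  = atan2(-0.16081, 0.49014) = -18.164° → normalised to [0°, 360°): 341.836°.

342°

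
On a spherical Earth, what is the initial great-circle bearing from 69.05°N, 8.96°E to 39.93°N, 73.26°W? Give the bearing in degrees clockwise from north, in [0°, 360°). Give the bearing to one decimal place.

279.9°

Δλ = -73.26 − 8.96 = -82.22°.
θ = atan2( sin Δλ · cos φ₂ , cos φ₁ · sin φ₂ − sin φ₁ · cos φ₂ · cos Δλ )
  = atan2(-0.75977, 0.13255) = -80.104° → normalised to [0°, 360°): 279.896°.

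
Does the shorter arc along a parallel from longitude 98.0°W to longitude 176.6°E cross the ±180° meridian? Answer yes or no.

Naïve |176.6 − -98.0| = 274.6° > 180°, so the shorter arc goes the other way round — across 180°.
Signed shortest Δλ = ((176.6 − -98.0 + 180) mod 360) − 180 = -85.4°.
Going west by 85.4° from -98.0° passes through 180° before reaching +176.6°.

Yes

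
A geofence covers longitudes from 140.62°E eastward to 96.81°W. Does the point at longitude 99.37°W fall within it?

Band width going east from +140.62° to -96.81°: ((-96.81 − 140.62) mod 360) = 122.57°.
Offset of -99.37° east of the west edge: ((-99.37 − 140.62) mod 360) = 120.01°.
120.01° ≤ 122.57° ⇒ inside.

Yes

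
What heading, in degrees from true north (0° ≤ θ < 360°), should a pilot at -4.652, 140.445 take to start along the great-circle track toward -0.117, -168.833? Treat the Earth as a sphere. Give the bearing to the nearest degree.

Δλ = -168.833 − 140.445 = -309.278°; wrapped into (−180°, 180°]: 50.722°.
θ = atan2( sin Δλ · cos φ₂ , cos φ₁ · sin φ₂ − sin φ₁ · cos φ₂ · cos Δλ )
  = atan2(0.77408, 0.04931) = 86.355° → normalised to [0°, 360°): 86.355°.

86°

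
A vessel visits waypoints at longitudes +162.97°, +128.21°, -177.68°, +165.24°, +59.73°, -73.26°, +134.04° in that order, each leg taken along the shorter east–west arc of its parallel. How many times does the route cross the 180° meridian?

3

Leg 1: +162.97° → +128.21°, shortest Δλ = -34.76° (west) — does not cross 180°.
Leg 2: +128.21° → -177.68°, shortest Δλ = 54.11° (east) — crosses 180°.
Leg 3: -177.68° → +165.24°, shortest Δλ = -17.08° (west) — crosses 180°.
Leg 4: +165.24° → +59.73°, shortest Δλ = -105.51° (west) — does not cross 180°.
Leg 5: +59.73° → -73.26°, shortest Δλ = -132.99° (west) — does not cross 180°.
Leg 6: -73.26° → +134.04°, shortest Δλ = -152.7° (west) — crosses 180°.
Total crossings: 3.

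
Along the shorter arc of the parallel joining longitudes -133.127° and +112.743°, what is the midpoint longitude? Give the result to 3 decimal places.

+169.808°

Signed shortest Δλ from -133.127° to +112.743° is -114.130°.
Midpoint longitude = -133.127° + (-114.130°)/2 = -133.127° − 57.065° = -190.192°.
Normalise into (−180°, 180°]: +169.808°.
(The naïve average (-133.127 + +112.743)/2 = -10.192° is on the wrong side of the globe.)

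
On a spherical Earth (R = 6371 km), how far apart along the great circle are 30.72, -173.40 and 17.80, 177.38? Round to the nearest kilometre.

Δλ = 177.38 − -173.40 = 350.78°; wrapped into (−180°, 180°]: -9.22°.
Δφ = 17.80 − 30.72 = -12.92°.
a = sin²(Δφ/2) + cos φ₁ · cos φ₂ · sin²(Δλ/2) = 0.017946.
c = 2·atan2(√a, √(1−a)) = 0.26873 rad → d = 6371·c ≈ 1712.09 km.

1712 km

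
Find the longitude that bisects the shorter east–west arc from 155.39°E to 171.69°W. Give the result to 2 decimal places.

Signed shortest Δλ from +155.39° to -171.69° is +32.92°.
Midpoint longitude = +155.39° + (+32.92°)/2 = +155.39° + 16.46° = +171.85°.
(The naïve average (+155.39 + -171.69)/2 = -8.15° is on the wrong side of the globe.)

171.85°E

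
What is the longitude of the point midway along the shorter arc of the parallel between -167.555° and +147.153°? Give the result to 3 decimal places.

+169.799°

Signed shortest Δλ from -167.555° to +147.153° is -45.292°.
Midpoint longitude = -167.555° + (-45.292°)/2 = -167.555° − 22.646° = -190.201°.
Normalise into (−180°, 180°]: +169.799°.
(The naïve average (-167.555 + +147.153)/2 = -10.201° is on the wrong side of the globe.)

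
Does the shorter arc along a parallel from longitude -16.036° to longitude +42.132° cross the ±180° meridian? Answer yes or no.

Signed shortest Δλ = ((42.132 − -16.036 + 180) mod 360) − 180 = 58.168°.
Going east by 58.168° from -16.036° reaches +42.132° without touching 180°.

No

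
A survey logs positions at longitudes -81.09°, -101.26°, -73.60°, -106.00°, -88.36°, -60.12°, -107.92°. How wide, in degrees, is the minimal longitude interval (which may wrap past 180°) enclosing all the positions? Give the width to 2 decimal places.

47.80°

Sort the longitudes: -107.92°, -106.00°, -101.26°, -88.36°, -81.09°, -73.60°, -60.12°.
Eastward gaps between consecutive values (wrapping around): 1.92°, 4.74°, 12.90°, 7.27°, 7.49°, 13.48°, 312.20°.
Largest gap = 312.20° ⇒ minimal covering band is its complement: 360° − 312.20° = 47.80°.
Band runs from -107.92° eastward to -60.12°.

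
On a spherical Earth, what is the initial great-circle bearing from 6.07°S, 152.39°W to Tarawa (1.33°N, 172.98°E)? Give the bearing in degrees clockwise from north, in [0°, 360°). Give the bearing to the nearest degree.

Δλ = 172.98 − -152.39 = 325.37°; wrapped into (−180°, 180°]: -34.63°.
θ = atan2( sin Δλ · cos φ₂ , cos φ₁ · sin φ₂ − sin φ₁ · cos φ₂ · cos Δλ )
  = atan2(-0.56812, 0.11007) = -79.035° → normalised to [0°, 360°): 280.965°.

281°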